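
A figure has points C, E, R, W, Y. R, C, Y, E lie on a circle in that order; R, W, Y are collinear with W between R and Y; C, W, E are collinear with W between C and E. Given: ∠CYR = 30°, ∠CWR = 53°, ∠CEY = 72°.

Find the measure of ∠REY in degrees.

1. ∠CRY = 72°  [same arc CY]
2. ∠RCY = 78°  [△RCY]
3. ∠REY = 102°  [cyclic RCYE, opposite ∠C+∠E]

∠REY = 102°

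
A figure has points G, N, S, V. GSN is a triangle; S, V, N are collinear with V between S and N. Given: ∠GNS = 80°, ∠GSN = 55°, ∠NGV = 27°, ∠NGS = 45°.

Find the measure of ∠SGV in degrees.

∠SGV = 18°

1. ∠GNV = 80°  [V on ray NS]
2. ∠GSV = 55°  [V on ray SN]
3. ∠GVN = 73°  [△GVN]
4. ∠GVS = 107°  [linear pair at V on SN]
5. ∠SGV = 18°  [△GSV]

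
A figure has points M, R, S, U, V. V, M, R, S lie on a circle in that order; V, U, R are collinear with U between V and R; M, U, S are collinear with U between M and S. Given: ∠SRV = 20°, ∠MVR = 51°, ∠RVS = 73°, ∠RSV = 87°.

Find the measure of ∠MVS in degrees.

∠MVS = 124°

1. ∠MSR = 51°  [same arc MR]
2. ∠RMS = 73°  [same arc RS]
3. ∠MRS = 56°  [△MRS]
4. ∠MVS = 124°  [cyclic VMRS, opposite ∠V+∠R]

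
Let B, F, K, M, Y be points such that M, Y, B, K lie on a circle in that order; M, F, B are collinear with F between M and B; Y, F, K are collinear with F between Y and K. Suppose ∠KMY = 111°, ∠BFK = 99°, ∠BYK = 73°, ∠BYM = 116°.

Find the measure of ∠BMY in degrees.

∠BMY = 38°

1. ∠KBY = 69°  [cyclic MYBK, opposite ∠M+∠B]
2. ∠BKY = 38°  [△YBK]
3. ∠BMY = 38°  [same arc YB]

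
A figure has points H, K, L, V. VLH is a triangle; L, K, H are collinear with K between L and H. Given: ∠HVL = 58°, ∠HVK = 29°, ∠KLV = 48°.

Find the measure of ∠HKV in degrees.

1. ∠HLV = 48°  [K on ray LH]
2. ∠LHV = 74°  [△VLH]
3. ∠KHV = 74°  [K on ray HL]
4. ∠HKV = 77°  [△VKH]

∠HKV = 77°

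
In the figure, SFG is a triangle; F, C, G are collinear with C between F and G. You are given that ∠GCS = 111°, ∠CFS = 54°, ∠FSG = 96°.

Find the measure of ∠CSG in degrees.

∠CSG = 39°

1. ∠GFS = 54°  [C on ray FG]
2. ∠FGS = 30°  [△SFG]
3. ∠CGS = 30°  [C on ray GF]
4. ∠CSG = 39°  [△SCG]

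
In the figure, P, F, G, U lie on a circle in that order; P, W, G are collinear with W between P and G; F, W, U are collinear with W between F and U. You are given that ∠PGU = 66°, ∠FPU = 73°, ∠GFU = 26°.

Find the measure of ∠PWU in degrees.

1. ∠PFU = 66°  [same arc PU]
2. ∠FUP = 41°  [△PFU]
3. ∠GPU = 26°  [same arc GU]
4. ∠PWU = 113°  [△PWU]

∠PWU = 113°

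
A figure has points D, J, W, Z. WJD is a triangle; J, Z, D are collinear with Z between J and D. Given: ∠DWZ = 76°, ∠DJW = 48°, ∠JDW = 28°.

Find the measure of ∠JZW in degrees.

1. ∠WDZ = 28°  [Z on ray DJ]
2. ∠DZW = 76°  [△WZD]
3. ∠JZW = 104°  [linear pair at Z on JD]

∠JZW = 104°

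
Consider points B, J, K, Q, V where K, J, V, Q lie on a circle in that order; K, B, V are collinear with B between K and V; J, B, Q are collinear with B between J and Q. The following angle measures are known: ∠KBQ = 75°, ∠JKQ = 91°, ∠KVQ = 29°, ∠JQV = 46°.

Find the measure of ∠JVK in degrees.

∠JVK = 60°

1. ∠JBV = 75°  [vertical angles at B]
2. ∠JVQ = 89°  [cyclic KJVQ, opposite ∠K+∠V]
3. ∠QJV = 45°  [△JVQ]
4. ∠JVK = 60°  [△JBV]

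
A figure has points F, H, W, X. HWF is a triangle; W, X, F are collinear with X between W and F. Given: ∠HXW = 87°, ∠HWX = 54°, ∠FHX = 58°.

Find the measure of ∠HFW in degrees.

1. ∠FXH = 93°  [linear pair at X on WF]
2. ∠HFX = 29°  [△HXF]
3. ∠HFW = 29°  [X on ray FW]

∠HFW = 29°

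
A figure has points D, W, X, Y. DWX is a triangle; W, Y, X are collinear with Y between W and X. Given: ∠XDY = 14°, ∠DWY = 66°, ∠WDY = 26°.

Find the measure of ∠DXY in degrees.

∠DXY = 74°

1. ∠DYW = 88°  [△DWY]
2. ∠DYX = 92°  [linear pair at Y on WX]
3. ∠DXY = 74°  [△DYX]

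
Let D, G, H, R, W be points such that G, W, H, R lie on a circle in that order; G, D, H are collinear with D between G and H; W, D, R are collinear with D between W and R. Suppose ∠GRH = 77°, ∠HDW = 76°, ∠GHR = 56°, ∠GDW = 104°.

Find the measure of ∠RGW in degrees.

1. ∠HGR = 47°  [△GHR]
2. ∠GDR = 76°  [vertical angles at D]
3. ∠GWR = 56°  [same arc GR]
4. ∠GRW = 57°  [△GDR]
5. ∠RGW = 67°  [△GWR]

∠RGW = 67°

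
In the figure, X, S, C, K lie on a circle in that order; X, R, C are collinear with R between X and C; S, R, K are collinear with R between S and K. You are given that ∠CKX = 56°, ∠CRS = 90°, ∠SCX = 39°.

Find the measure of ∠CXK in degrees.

∠CXK = 51°

1. ∠KRX = 90°  [vertical angles at R]
2. ∠SKX = 39°  [same arc XS]
3. ∠CXK = 51°  [△XRK]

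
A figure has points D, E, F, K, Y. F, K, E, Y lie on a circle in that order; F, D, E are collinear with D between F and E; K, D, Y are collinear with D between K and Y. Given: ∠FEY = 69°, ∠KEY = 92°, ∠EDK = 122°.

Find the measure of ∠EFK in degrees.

1. ∠FKY = 69°  [same arc FY]
2. ∠FDK = 58°  [linear pair at D on FE]
3. ∠EFK = 53°  [△FDK]

∠EFK = 53°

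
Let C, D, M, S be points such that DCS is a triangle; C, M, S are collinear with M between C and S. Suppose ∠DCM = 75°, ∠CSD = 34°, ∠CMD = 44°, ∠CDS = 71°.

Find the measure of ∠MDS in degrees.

∠MDS = 10°

1. ∠DSM = 34°  [M on ray SC]
2. ∠DMS = 136°  [linear pair at M on CS]
3. ∠MDS = 10°  [△DMS]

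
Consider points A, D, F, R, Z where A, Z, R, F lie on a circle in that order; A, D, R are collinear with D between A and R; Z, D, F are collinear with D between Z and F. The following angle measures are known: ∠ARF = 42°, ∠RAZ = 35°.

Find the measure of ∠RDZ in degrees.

∠RDZ = 77°

1. ∠AZF = 42°  [same arc AF]
2. ∠ADZ = 103°  [△ADZ]
3. ∠RDZ = 77°  [linear pair at D on AR]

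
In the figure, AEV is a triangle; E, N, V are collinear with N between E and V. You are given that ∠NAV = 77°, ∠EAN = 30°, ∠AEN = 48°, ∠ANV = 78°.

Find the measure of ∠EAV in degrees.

1. ∠AVN = 25°  [△ANV]
2. ∠AEV = 48°  [N on ray EV]
3. ∠AVE = 25°  [N on ray VE]
4. ∠EAV = 107°  [△AEV]

∠EAV = 107°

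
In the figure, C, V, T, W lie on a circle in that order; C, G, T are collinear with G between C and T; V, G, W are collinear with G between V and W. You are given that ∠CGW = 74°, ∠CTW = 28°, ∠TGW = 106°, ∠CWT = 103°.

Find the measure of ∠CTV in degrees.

1. ∠CVW = 28°  [same arc CW]
2. ∠CGV = 106°  [vertical angles at G]
3. ∠CVT = 77°  [cyclic CVTW, opposite ∠V+∠W]
4. ∠TCV = 46°  [△CGV]
5. ∠CTV = 57°  [△CVT]

∠CTV = 57°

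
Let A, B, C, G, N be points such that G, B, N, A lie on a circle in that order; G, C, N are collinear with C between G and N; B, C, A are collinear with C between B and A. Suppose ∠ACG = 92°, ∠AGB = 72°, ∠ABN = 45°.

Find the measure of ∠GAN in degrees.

∠GAN = 70°

1. ∠ACN = 88°  [linear pair at C on GN]
2. ∠ANB = 108°  [cyclic GBNA, opposite ∠G+∠N]
3. ∠AGN = 45°  [same arc NA]
4. ∠BAN = 27°  [△BNA]
5. ∠ANG = 65°  [△NCA]
6. ∠GAN = 70°  [△GNA]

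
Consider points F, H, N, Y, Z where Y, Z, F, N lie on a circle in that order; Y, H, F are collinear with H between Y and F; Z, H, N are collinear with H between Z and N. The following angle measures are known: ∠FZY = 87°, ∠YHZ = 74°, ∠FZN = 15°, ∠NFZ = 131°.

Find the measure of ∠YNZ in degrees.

1. ∠FHN = 74°  [vertical angles at H]
2. ∠FYN = 15°  [same arc FN]
3. ∠NHY = 106°  [linear pair at H on YF]
4. ∠YNZ = 59°  [△YHN]

∠YNZ = 59°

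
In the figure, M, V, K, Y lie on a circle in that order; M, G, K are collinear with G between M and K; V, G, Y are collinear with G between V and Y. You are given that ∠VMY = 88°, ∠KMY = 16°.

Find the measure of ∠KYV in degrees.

1. ∠VKY = 92°  [cyclic MVKY, opposite ∠M+∠K]
2. ∠KVY = 16°  [same arc KY]
3. ∠KYV = 72°  [△VKY]

∠KYV = 72°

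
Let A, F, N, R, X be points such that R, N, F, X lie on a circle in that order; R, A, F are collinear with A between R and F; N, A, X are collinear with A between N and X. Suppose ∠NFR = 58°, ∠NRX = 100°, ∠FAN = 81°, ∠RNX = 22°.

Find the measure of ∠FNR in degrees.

1. ∠NAR = 99°  [linear pair at A on RF]
2. ∠FRN = 59°  [△RAN]
3. ∠FNR = 63°  [△RNF]

∠FNR = 63°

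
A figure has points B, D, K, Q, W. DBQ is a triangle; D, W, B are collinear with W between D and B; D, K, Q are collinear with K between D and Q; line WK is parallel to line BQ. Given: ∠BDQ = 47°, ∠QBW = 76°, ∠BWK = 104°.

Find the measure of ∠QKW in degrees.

∠QKW = 123°

1. ∠KDW = 47°  [W on DB, K on DQ]
2. ∠DWK = 76°  [linear pair at W on DB]
3. ∠DKW = 57°  [△DWK]
4. ∠QKW = 123°  [linear pair at K on DQ]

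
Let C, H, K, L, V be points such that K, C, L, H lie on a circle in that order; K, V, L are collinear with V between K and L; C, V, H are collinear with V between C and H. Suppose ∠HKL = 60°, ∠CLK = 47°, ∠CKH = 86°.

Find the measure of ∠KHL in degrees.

∠KHL = 73°

1. ∠CHK = 47°  [same arc KC]
2. ∠HCK = 47°  [△KCH]
3. ∠HLK = 47°  [same arc KH]
4. ∠KHL = 73°  [△KLH]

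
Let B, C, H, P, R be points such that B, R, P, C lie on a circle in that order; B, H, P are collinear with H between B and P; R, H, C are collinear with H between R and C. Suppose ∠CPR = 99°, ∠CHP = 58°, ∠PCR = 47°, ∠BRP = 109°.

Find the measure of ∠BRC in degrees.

1. ∠BHR = 58°  [vertical angles at H]
2. ∠PBR = 47°  [same arc RP]
3. ∠BRC = 75°  [△BHR]

∠BRC = 75°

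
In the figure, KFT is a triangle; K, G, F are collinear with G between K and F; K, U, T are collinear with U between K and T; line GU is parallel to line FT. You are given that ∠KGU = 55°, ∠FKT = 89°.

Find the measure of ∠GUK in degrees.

∠GUK = 36°

1. ∠KFT = 55°  [GU∥FT, corresponding at G]
2. ∠FTK = 36°  [△KFT]
3. ∠GUK = 36°  [GU∥FT, corresponding at U]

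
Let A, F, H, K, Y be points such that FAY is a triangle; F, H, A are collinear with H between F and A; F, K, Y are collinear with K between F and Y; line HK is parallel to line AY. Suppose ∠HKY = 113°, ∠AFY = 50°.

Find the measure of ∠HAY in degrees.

∠HAY = 63°

1. ∠FKH = 67°  [linear pair at K on FY]
2. ∠HFK = 50°  [H on FA, K on FY]
3. ∠FHK = 63°  [△FHK]
4. ∠AHK = 117°  [linear pair at H on FA]
5. ∠HAY = 63°  [HK∥AY, co-interior at A–H]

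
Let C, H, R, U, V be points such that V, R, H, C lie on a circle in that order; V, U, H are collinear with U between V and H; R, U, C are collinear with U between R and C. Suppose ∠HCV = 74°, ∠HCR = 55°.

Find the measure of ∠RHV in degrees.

1. ∠HRV = 106°  [cyclic VRHC, opposite ∠R+∠C]
2. ∠HVR = 55°  [same arc RH]
3. ∠RHV = 19°  [△VRH]

∠RHV = 19°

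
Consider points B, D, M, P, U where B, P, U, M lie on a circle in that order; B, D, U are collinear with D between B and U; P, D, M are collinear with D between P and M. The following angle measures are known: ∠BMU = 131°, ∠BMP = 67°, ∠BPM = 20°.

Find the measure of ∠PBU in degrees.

1. ∠BPU = 49°  [cyclic BPUM, opposite ∠P+∠M]
2. ∠BUP = 67°  [same arc BP]
3. ∠PBU = 64°  [△BPU]

∠PBU = 64°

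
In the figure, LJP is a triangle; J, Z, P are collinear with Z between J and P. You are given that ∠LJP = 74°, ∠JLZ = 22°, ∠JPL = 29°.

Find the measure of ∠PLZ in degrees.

∠PLZ = 55°

1. ∠LJZ = 74°  [Z on ray JP]
2. ∠JZL = 84°  [△LJZ]
3. ∠LPZ = 29°  [Z on ray PJ]
4. ∠LZP = 96°  [linear pair at Z on JP]
5. ∠PLZ = 55°  [△LZP]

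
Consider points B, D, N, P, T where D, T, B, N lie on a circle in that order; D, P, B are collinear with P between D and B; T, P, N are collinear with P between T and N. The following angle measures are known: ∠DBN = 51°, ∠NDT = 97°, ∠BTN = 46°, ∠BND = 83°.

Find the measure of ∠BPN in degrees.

1. ∠NBT = 83°  [cyclic DTBN, opposite ∠D+∠B]
2. ∠BNT = 51°  [△TBN]
3. ∠BPN = 78°  [△BPN]

∠BPN = 78°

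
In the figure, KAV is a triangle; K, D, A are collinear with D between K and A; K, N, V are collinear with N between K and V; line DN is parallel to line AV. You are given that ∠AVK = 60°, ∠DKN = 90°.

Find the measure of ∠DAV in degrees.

1. ∠DNK = 60°  [DN∥AV, corresponding at N]
2. ∠KDN = 30°  [△KDN]
3. ∠ADN = 150°  [linear pair at D on KA]
4. ∠DAV = 30°  [DN∥AV, co-interior at A–D]

∠DAV = 30°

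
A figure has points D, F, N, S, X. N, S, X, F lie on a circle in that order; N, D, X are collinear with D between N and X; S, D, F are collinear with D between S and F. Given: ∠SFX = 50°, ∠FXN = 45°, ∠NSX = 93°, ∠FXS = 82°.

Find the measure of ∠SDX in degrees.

∠SDX = 95°

1. ∠SNX = 50°  [same arc SX]
2. ∠FSX = 48°  [△SXF]
3. ∠NXS = 37°  [△NSX]
4. ∠SDX = 95°  [△SDX]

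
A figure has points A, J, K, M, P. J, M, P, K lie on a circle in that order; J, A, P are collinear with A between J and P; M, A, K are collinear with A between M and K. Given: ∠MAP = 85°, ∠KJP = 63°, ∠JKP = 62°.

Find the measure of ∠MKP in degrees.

∠MKP = 30°

1. ∠JAK = 85°  [vertical angles at A]
2. ∠JPK = 55°  [△JPK]
3. ∠KAP = 95°  [linear pair at A on JP]
4. ∠MKP = 30°  [△PAK]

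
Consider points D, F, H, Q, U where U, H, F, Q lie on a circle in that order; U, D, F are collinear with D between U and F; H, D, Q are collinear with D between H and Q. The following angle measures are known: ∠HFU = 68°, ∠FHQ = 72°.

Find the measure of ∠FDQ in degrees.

∠FDQ = 140°

1. ∠HQU = 68°  [same arc UH]
2. ∠FUQ = 72°  [same arc FQ]
3. ∠QDU = 40°  [△UDQ]
4. ∠FDQ = 140°  [linear pair at D on UF]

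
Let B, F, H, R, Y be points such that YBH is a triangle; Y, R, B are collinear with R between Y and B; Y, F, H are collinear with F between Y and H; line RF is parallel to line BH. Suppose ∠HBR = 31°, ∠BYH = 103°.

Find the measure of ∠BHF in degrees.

∠BHF = 46°

1. ∠HBY = 31°  [R on ray BY]
2. ∠BHY = 46°  [△YBH]
3. ∠BHF = 46°  [F on ray HY]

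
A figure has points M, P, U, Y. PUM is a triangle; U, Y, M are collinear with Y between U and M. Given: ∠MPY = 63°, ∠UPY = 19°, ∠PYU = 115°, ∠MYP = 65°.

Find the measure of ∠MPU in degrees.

∠MPU = 82°

1. ∠PMY = 52°  [△PYM]
2. ∠PUY = 46°  [△PUY]
3. ∠PMU = 52°  [Y on ray MU]
4. ∠MUP = 46°  [Y on ray UM]
5. ∠MPU = 82°  [△PUM]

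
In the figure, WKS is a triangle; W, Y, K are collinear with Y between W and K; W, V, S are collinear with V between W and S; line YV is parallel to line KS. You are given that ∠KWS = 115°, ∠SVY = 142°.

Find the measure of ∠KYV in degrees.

1. ∠VWY = 115°  [Y on WK, V on WS]
2. ∠WVY = 38°  [linear pair at V on WS]
3. ∠VYW = 27°  [△WYV]
4. ∠KYV = 153°  [linear pair at Y on WK]

∠KYV = 153°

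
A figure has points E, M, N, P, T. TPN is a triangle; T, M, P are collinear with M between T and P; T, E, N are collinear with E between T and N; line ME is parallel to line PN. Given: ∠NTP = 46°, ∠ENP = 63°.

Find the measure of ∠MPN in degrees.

∠MPN = 71°

1. ∠PNT = 63°  [E on ray NT]
2. ∠NPT = 71°  [△TPN]
3. ∠MPN = 71°  [M on ray PT]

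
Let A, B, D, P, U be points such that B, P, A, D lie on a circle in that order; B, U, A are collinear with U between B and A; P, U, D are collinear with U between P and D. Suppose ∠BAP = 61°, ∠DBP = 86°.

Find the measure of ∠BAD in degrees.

1. ∠BDP = 61°  [same arc BP]
2. ∠BPD = 33°  [△BPD]
3. ∠BAD = 33°  [same arc BD]

∠BAD = 33°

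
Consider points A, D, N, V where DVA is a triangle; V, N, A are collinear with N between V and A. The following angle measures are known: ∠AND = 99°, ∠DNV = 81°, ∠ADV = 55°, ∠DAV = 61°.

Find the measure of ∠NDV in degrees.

1. ∠AVD = 64°  [△DVA]
2. ∠DVN = 64°  [N on ray VA]
3. ∠NDV = 35°  [△DVN]

∠NDV = 35°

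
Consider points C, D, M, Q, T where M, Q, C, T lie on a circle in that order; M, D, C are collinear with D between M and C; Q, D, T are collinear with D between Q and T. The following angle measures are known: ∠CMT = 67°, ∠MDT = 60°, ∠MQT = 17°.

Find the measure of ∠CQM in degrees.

1. ∠MCT = 17°  [same arc MT]
2. ∠CTM = 96°  [△MCT]
3. ∠CQM = 84°  [cyclic MQCT, opposite ∠Q+∠T]

∠CQM = 84°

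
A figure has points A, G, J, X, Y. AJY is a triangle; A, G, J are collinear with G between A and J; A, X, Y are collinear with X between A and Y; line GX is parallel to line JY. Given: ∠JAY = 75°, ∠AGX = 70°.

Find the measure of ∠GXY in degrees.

1. ∠GAX = 75°  [G on AJ, X on AY]
2. ∠AXG = 35°  [△AGX]
3. ∠GXY = 145°  [linear pair at X on AY]

∠GXY = 145°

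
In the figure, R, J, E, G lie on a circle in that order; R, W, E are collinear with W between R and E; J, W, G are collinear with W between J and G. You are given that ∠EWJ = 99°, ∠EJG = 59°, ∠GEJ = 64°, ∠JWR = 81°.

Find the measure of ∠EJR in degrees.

∠EJR = 101°

1. ∠JER = 22°  [△JWE]
2. ∠EGJ = 57°  [△JEG]
3. ∠ERJ = 57°  [same arc JE]
4. ∠EJR = 101°  [△RJE]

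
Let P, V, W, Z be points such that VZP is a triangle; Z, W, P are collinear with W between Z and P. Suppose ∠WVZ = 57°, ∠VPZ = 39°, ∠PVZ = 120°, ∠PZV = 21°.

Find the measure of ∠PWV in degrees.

∠PWV = 78°

1. ∠VZW = 21°  [W on ray ZP]
2. ∠VWZ = 102°  [△VZW]
3. ∠PWV = 78°  [linear pair at W on ZP]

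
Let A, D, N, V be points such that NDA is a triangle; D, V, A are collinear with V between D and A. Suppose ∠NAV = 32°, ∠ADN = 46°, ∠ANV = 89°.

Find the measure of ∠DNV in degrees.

1. ∠AVN = 59°  [△NVA]
2. ∠NDV = 46°  [V on ray DA]
3. ∠DVN = 121°  [linear pair at V on DA]
4. ∠DNV = 13°  [△NDV]

∠DNV = 13°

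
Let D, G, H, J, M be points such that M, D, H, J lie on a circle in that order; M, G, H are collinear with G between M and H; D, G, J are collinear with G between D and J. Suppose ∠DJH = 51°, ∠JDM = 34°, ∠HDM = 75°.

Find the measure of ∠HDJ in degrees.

1. ∠DMH = 51°  [same arc DH]
2. ∠DGM = 95°  [△MGD]
3. ∠DHM = 54°  [△MDH]
4. ∠DGH = 85°  [linear pair at G on MH]
5. ∠HDJ = 41°  [△DGH]

∠HDJ = 41°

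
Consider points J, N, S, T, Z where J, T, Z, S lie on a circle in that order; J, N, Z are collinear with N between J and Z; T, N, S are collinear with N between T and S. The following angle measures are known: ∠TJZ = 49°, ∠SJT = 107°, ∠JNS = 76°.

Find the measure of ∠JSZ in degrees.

∠JSZ = 95°

1. ∠TSZ = 49°  [same arc TZ]
2. ∠SZT = 73°  [cyclic JTZS, opposite ∠J+∠Z]
3. ∠SNZ = 104°  [linear pair at N on JZ]
4. ∠STZ = 58°  [△TZS]
5. ∠JZS = 27°  [△ZNS]
6. ∠SJZ = 58°  [same arc ZS]
7. ∠JSZ = 95°  [△JZS]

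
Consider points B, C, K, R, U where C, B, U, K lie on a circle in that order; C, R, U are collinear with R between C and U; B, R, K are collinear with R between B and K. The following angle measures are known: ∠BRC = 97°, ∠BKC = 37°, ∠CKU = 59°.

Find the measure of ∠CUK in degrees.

1. ∠KRU = 97°  [vertical angles at R]
2. ∠CRK = 83°  [linear pair at R on CU]
3. ∠KCU = 60°  [△CRK]
4. ∠CUK = 61°  [△CUK]

∠CUK = 61°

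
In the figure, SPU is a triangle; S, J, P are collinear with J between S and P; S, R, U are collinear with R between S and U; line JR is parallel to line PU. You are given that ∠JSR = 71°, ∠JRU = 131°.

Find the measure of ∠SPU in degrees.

∠SPU = 60°

1. ∠JRS = 49°  [linear pair at R on SU]
2. ∠RJS = 60°  [△SJR]
3. ∠SPU = 60°  [JR∥PU, corresponding at J]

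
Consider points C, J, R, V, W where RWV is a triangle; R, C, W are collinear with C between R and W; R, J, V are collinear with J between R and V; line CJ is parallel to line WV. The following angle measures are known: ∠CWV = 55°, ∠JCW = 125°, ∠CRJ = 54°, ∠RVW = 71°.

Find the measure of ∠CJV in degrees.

∠CJV = 109°

1. ∠JCR = 55°  [linear pair at C on RW]
2. ∠CJR = 71°  [△RCJ]
3. ∠CJV = 109°  [linear pair at J on RV]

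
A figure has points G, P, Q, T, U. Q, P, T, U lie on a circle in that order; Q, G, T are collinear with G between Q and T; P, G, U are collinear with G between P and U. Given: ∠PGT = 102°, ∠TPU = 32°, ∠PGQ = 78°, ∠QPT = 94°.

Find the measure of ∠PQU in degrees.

∠PQU = 72°

1. ∠QGU = 102°  [vertical angles at G]
2. ∠PTQ = 46°  [△PGT]
3. ∠TQU = 32°  [same arc TU]
4. ∠PQT = 40°  [△QPT]
5. ∠PUQ = 46°  [△QGU]
6. ∠QPU = 62°  [△QGP]
7. ∠PQU = 72°  [△QPU]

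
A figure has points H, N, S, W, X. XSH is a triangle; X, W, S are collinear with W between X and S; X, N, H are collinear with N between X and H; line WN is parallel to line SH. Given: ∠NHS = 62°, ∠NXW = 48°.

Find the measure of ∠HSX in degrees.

∠HSX = 70°

1. ∠SHX = 62°  [N on ray HX]
2. ∠HXS = 48°  [W on XS, N on XH]
3. ∠HSX = 70°  [△XSH]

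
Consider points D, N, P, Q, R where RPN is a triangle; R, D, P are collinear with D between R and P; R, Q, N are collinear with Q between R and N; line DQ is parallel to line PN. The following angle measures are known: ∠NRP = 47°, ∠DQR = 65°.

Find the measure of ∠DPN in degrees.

1. ∠DRQ = 47°  [D on RP, Q on RN]
2. ∠QDR = 68°  [△RDQ]
3. ∠PDQ = 112°  [linear pair at D on RP]
4. ∠DPN = 68°  [DQ∥PN, co-interior at P–D]

∠DPN = 68°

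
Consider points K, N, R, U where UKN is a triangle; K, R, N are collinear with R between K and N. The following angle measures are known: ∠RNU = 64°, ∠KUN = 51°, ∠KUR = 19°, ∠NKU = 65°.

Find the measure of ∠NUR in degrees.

1. ∠RKU = 65°  [R on ray KN]
2. ∠KRU = 96°  [△UKR]
3. ∠NRU = 84°  [linear pair at R on KN]
4. ∠NUR = 32°  [△URN]

∠NUR = 32°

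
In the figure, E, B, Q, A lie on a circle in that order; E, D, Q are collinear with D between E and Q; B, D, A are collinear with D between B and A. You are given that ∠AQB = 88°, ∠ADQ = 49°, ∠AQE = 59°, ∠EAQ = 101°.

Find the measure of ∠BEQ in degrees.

∠BEQ = 72°

1. ∠BDE = 49°  [vertical angles at D]
2. ∠ABE = 59°  [same arc EA]
3. ∠BEQ = 72°  [△EDB]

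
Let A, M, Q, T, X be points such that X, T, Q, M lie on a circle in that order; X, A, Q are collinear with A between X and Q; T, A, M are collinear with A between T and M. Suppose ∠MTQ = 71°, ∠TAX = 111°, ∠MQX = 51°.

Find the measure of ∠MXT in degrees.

∠MXT = 89°

1. ∠MAQ = 111°  [vertical angles at A]
2. ∠QMT = 18°  [△QAM]
3. ∠MQT = 91°  [△TQM]
4. ∠MXT = 89°  [cyclic XTQM, opposite ∠X+∠Q]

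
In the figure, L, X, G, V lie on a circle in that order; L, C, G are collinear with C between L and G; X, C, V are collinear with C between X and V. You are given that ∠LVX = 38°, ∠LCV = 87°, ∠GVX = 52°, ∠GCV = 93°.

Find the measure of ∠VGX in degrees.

1. ∠LGX = 38°  [same arc LX]
2. ∠GCX = 87°  [vertical angles at C]
3. ∠GXV = 55°  [△XCG]
4. ∠VGX = 73°  [△XGV]

∠VGX = 73°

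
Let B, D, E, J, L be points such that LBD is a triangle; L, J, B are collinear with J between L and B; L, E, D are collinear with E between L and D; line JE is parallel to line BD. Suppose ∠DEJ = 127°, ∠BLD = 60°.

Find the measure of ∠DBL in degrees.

∠DBL = 67°

1. ∠JEL = 53°  [linear pair at E on LD]
2. ∠ELJ = 60°  [J on LB, E on LD]
3. ∠EJL = 67°  [△LJE]
4. ∠DBL = 67°  [JE∥BD, corresponding at J]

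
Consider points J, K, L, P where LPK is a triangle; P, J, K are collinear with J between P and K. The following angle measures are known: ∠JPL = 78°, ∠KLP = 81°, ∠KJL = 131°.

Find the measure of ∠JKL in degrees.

∠JKL = 21°

1. ∠KPL = 78°  [J on ray PK]
2. ∠LKP = 21°  [△LPK]
3. ∠JKL = 21°  [J on ray KP]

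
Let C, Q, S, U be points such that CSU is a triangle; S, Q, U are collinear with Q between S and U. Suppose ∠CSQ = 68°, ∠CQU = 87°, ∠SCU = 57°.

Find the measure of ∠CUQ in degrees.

∠CUQ = 55°

1. ∠CSU = 68°  [Q on ray SU]
2. ∠CUS = 55°  [△CSU]
3. ∠CUQ = 55°  [Q on ray US]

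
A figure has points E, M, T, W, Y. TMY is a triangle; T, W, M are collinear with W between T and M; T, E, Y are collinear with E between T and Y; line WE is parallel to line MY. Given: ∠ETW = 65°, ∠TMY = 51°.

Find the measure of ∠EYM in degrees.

∠EYM = 64°

1. ∠MTY = 65°  [W on TM, E on TY]
2. ∠MYT = 64°  [△TMY]
3. ∠EYM = 64°  [E on ray YT]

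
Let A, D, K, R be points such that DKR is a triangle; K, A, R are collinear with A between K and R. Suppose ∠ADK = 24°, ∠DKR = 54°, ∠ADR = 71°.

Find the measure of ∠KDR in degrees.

∠KDR = 95°

1. ∠AKD = 54°  [A on ray KR]
2. ∠DAK = 102°  [△DKA]
3. ∠DAR = 78°  [linear pair at A on KR]
4. ∠ARD = 31°  [△DAR]
5. ∠DRK = 31°  [A on ray RK]
6. ∠KDR = 95°  [△DKR]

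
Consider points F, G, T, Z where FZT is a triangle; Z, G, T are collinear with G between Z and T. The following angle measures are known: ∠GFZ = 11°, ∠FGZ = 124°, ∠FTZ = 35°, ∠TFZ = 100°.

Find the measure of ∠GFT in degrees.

1. ∠FGT = 56°  [linear pair at G on ZT]
2. ∠FTG = 35°  [G on ray TZ]
3. ∠GFT = 89°  [△FGT]

∠GFT = 89°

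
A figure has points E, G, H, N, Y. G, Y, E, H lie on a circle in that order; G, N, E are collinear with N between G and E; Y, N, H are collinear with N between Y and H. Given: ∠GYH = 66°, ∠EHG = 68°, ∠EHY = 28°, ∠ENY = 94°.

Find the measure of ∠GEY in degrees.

1. ∠EYG = 112°  [cyclic GYEH, opposite ∠Y+∠H]
2. ∠EGY = 28°  [same arc YE]
3. ∠GEY = 40°  [△GYE]

∠GEY = 40°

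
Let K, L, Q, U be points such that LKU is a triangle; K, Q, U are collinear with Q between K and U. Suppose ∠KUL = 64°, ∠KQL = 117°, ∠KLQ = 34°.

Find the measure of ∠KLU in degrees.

1. ∠LKQ = 29°  [△LKQ]
2. ∠LKU = 29°  [Q on ray KU]
3. ∠KLU = 87°  [△LKU]

∠KLU = 87°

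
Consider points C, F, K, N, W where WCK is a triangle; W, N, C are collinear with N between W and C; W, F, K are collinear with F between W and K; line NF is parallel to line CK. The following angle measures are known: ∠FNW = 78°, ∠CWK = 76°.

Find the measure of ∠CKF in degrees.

1. ∠KCW = 78°  [NF∥CK, corresponding at N]
2. ∠CKW = 26°  [△WCK]
3. ∠CKF = 26°  [F on ray KW]

∠CKF = 26°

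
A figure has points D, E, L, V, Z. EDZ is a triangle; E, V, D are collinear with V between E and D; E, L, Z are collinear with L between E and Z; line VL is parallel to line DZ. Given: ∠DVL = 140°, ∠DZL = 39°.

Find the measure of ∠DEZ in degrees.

∠DEZ = 101°

1. ∠EVL = 40°  [linear pair at V on ED]
2. ∠DZE = 39°  [L on ray ZE]
3. ∠EDZ = 40°  [VL∥DZ, corresponding at V]
4. ∠DEZ = 101°  [△EDZ]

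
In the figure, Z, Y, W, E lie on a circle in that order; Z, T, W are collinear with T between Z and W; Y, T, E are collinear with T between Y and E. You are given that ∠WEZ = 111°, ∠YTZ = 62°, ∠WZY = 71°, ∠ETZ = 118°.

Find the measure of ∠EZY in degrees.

∠EZY = 93°

1. ∠WYZ = 69°  [cyclic ZYWE, opposite ∠Y+∠E]
2. ∠WTY = 118°  [linear pair at T on ZW]
3. ∠WEY = 71°  [same arc YW]
4. ∠YWZ = 40°  [△ZYW]
5. ∠EYW = 22°  [△YTW]
6. ∠EWY = 87°  [△YWE]
7. ∠EZY = 93°  [cyclic ZYWE, opposite ∠Z+∠W]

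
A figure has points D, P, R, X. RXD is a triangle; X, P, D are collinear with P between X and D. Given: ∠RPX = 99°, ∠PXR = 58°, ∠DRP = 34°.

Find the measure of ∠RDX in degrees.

∠RDX = 65°

1. ∠DPR = 81°  [linear pair at P on XD]
2. ∠PDR = 65°  [△RPD]
3. ∠RDX = 65°  [P on ray DX]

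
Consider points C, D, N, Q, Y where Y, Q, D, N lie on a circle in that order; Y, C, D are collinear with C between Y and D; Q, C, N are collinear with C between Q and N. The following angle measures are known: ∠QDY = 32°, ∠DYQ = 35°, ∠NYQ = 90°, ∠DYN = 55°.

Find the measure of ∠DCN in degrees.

∠DCN = 87°

1. ∠QNY = 32°  [same arc YQ]
2. ∠NCY = 93°  [△YCN]
3. ∠DCN = 87°  [linear pair at C on YD]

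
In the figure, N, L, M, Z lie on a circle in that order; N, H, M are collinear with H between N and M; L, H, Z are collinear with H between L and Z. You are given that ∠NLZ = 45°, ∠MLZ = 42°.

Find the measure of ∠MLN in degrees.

∠MLN = 87°

1. ∠NMZ = 45°  [same arc NZ]
2. ∠MNZ = 42°  [same arc MZ]
3. ∠MZN = 93°  [△NMZ]
4. ∠MLN = 87°  [cyclic NLMZ, opposite ∠L+∠Z]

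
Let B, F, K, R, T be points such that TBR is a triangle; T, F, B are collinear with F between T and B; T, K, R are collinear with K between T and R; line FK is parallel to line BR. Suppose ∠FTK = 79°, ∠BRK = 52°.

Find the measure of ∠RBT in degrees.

∠RBT = 49°

1. ∠BTR = 79°  [F on TB, K on TR]
2. ∠BRT = 52°  [K on ray RT]
3. ∠RBT = 49°  [△TBR]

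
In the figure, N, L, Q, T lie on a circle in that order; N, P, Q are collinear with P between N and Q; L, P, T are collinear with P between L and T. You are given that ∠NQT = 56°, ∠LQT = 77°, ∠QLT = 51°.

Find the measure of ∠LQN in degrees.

∠LQN = 21°

1. ∠NLT = 56°  [same arc NT]
2. ∠LNT = 103°  [cyclic NLQT, opposite ∠N+∠Q]
3. ∠LTN = 21°  [△NLT]
4. ∠LQN = 21°  [same arc NL]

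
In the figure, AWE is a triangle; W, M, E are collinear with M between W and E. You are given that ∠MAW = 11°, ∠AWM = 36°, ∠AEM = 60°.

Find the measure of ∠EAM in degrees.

∠EAM = 73°

1. ∠AMW = 133°  [△AWM]
2. ∠AME = 47°  [linear pair at M on WE]
3. ∠EAM = 73°  [△AME]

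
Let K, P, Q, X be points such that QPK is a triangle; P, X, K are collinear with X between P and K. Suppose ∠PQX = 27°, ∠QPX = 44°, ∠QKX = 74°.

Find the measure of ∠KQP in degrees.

∠KQP = 62°

1. ∠KPQ = 44°  [X on ray PK]
2. ∠PKQ = 74°  [X on ray KP]
3. ∠KQP = 62°  [△QPK]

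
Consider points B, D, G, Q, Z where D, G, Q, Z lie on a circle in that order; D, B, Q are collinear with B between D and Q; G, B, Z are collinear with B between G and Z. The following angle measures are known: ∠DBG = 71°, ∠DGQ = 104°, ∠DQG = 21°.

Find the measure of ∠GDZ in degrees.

∠GDZ = 105°

1. ∠GDQ = 55°  [△DGQ]
2. ∠DZG = 21°  [same arc DG]
3. ∠DGZ = 54°  [△DBG]
4. ∠GDZ = 105°  [△DGZ]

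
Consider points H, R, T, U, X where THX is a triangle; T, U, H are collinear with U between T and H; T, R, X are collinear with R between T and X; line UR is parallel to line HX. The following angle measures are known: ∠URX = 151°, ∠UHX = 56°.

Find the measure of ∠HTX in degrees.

∠HTX = 95°

1. ∠TRU = 29°  [linear pair at R on TX]
2. ∠THX = 56°  [U on ray HT]
3. ∠HXT = 29°  [UR∥HX, corresponding at R]
4. ∠HTX = 95°  [△THX]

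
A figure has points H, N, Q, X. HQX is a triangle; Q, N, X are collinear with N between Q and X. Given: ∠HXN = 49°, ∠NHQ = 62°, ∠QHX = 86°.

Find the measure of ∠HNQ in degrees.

1. ∠HXQ = 49°  [N on ray XQ]
2. ∠HQX = 45°  [△HQX]
3. ∠HQN = 45°  [N on ray QX]
4. ∠HNQ = 73°  [△HQN]

∠HNQ = 73°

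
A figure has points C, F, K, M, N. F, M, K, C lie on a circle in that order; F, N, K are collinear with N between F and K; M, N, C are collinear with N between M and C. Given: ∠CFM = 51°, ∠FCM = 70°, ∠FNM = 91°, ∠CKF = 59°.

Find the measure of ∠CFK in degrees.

1. ∠CKM = 129°  [cyclic FMKC, opposite ∠F+∠K]
2. ∠CNK = 91°  [vertical angles at N]
3. ∠KCM = 30°  [△KNC]
4. ∠CMK = 21°  [△MKC]
5. ∠CFK = 21°  [same arc KC]

∠CFK = 21°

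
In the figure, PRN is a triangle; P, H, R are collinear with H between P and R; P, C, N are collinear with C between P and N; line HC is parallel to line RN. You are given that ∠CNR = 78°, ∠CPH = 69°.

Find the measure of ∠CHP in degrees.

1. ∠PNR = 78°  [C on ray NP]
2. ∠NPR = 69°  [H on PR, C on PN]
3. ∠NRP = 33°  [△PRN]
4. ∠CHP = 33°  [HC∥RN, corresponding at H]

∠CHP = 33°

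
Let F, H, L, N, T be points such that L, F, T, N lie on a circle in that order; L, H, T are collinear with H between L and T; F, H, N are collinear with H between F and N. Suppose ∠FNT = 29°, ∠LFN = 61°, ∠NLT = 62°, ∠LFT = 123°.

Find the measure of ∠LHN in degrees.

∠LHN = 90°

1. ∠LTN = 61°  [same arc LN]
2. ∠NHT = 90°  [△THN]
3. ∠LHN = 90°  [linear pair at H on LT]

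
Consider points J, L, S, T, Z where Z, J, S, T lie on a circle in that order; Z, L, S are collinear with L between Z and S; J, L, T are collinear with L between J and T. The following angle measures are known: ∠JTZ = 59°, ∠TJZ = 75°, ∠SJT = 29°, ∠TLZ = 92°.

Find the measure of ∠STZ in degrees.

1. ∠SZT = 29°  [△ZLT]
2. ∠TSZ = 75°  [same arc ZT]
3. ∠STZ = 76°  [△ZST]

∠STZ = 76°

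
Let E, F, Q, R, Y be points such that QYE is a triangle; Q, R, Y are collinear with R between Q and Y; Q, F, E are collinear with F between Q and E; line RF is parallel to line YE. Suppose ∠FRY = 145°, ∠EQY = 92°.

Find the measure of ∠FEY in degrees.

1. ∠FRQ = 35°  [linear pair at R on QY]
2. ∠FQR = 92°  [R on QY, F on QE]
3. ∠QFR = 53°  [△QRF]
4. ∠EFR = 127°  [linear pair at F on QE]
5. ∠FEY = 53°  [RF∥YE, co-interior at E–F]

∠FEY = 53°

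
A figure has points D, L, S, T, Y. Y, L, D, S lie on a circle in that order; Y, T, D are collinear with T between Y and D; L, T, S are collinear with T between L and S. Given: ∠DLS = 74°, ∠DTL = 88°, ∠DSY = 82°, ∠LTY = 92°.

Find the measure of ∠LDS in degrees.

1. ∠DYS = 74°  [same arc DS]
2. ∠SDY = 24°  [△YDS]
3. ∠DTS = 92°  [vertical angles at T]
4. ∠DSL = 64°  [△DTS]
5. ∠LDS = 42°  [△LDS]

∠LDS = 42°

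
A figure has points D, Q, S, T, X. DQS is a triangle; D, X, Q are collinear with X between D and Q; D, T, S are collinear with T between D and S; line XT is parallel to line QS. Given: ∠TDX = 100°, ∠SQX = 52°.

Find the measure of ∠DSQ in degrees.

1. ∠QDS = 100°  [X on DQ, T on DS]
2. ∠DQS = 52°  [X on ray QD]
3. ∠DSQ = 28°  [△DQS]

∠DSQ = 28°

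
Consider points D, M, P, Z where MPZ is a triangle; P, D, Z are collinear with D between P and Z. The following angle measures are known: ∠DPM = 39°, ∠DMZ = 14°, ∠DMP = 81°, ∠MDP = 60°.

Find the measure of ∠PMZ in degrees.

1. ∠MPZ = 39°  [D on ray PZ]
2. ∠MDZ = 120°  [linear pair at D on PZ]
3. ∠DZM = 46°  [△MDZ]
4. ∠MZP = 46°  [D on ray ZP]
5. ∠PMZ = 95°  [△MPZ]

∠PMZ = 95°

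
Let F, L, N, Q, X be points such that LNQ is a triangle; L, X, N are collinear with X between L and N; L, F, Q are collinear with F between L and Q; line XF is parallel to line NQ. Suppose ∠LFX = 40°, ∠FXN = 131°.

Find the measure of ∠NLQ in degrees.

∠NLQ = 91°

1. ∠FXL = 49°  [linear pair at X on LN]
2. ∠FLX = 91°  [△LXF]
3. ∠NLQ = 91°  [X on LN, F on LQ]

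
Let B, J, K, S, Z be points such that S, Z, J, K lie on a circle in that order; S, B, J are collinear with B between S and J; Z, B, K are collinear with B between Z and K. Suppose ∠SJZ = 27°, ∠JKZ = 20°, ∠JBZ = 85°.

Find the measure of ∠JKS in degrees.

∠JKS = 47°

1. ∠JSZ = 20°  [same arc ZJ]
2. ∠JZS = 133°  [△SZJ]
3. ∠JKS = 47°  [cyclic SZJK, opposite ∠Z+∠K]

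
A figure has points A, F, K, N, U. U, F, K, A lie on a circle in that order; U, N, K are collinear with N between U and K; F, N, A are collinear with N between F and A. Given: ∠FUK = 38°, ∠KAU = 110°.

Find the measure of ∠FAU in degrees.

∠FAU = 72°

1. ∠KFU = 70°  [cyclic UFKA, opposite ∠F+∠A]
2. ∠FKU = 72°  [△UFK]
3. ∠FAU = 72°  [same arc UF]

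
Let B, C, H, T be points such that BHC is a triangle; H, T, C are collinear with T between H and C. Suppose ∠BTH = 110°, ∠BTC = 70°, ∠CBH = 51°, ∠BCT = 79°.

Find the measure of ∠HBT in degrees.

∠HBT = 20°

1. ∠BCH = 79°  [T on ray CH]
2. ∠BHC = 50°  [△BHC]
3. ∠BHT = 50°  [T on ray HC]
4. ∠HBT = 20°  [△BHT]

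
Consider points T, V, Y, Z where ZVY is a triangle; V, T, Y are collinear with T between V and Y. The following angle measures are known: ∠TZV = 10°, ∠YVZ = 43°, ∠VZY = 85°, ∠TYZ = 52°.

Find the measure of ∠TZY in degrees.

1. ∠TVZ = 43°  [T on ray VY]
2. ∠VTZ = 127°  [△ZVT]
3. ∠YTZ = 53°  [linear pair at T on VY]
4. ∠TZY = 75°  [△ZTY]

∠TZY = 75°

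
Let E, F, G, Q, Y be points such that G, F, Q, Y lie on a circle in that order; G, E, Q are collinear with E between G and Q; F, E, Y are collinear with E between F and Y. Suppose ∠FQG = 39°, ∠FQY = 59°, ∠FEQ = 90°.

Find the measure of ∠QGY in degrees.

1. ∠FYG = 39°  [same arc GF]
2. ∠GEY = 90°  [vertical angles at E]
3. ∠QGY = 51°  [△GEY]

∠QGY = 51°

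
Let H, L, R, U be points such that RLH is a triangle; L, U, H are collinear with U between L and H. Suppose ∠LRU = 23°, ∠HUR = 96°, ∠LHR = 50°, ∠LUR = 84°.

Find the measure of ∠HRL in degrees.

∠HRL = 57°

1. ∠RLU = 73°  [△RLU]
2. ∠HLR = 73°  [U on ray LH]
3. ∠HRL = 57°  [△RLH]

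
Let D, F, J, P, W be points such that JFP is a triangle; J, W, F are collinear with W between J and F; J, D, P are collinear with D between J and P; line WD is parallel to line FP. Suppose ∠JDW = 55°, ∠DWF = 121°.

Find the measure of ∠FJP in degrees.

∠FJP = 66°

1. ∠DWJ = 59°  [linear pair at W on JF]
2. ∠DJW = 66°  [△JWD]
3. ∠FJP = 66°  [W on JF, D on JP]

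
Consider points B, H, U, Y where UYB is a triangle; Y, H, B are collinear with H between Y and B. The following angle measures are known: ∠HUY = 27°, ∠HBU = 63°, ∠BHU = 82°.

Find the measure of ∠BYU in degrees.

1. ∠UHY = 98°  [linear pair at H on YB]
2. ∠HYU = 55°  [△UYH]
3. ∠BYU = 55°  [H on ray YB]

∠BYU = 55°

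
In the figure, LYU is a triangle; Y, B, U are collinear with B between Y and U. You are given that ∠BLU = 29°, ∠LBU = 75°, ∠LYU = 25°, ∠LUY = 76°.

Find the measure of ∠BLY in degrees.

1. ∠LBY = 105°  [linear pair at B on YU]
2. ∠BYL = 25°  [B on ray YU]
3. ∠BLY = 50°  [△LYB]

∠BLY = 50°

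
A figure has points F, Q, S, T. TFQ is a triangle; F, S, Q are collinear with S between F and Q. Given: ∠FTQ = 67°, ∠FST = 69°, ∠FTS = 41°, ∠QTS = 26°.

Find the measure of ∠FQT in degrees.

1. ∠QST = 111°  [linear pair at S on FQ]
2. ∠SQT = 43°  [△TSQ]
3. ∠FQT = 43°  [S on ray QF]

∠FQT = 43°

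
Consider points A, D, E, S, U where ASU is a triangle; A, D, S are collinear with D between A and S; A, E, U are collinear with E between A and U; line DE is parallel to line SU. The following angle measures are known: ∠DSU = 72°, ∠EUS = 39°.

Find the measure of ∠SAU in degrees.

1. ∠ASU = 72°  [D on ray SA]
2. ∠AUS = 39°  [E on ray UA]
3. ∠SAU = 69°  [△ASU]

∠SAU = 69°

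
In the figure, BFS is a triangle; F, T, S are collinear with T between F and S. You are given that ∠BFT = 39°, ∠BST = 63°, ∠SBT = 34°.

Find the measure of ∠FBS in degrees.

1. ∠BFS = 39°  [T on ray FS]
2. ∠BSF = 63°  [T on ray SF]
3. ∠FBS = 78°  [△BFS]

∠FBS = 78°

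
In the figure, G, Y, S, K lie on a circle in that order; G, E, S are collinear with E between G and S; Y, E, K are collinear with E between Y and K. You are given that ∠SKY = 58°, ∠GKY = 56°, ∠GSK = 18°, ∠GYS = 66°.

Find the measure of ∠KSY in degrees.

∠KSY = 74°

1. ∠GYK = 18°  [same arc GK]
2. ∠KGY = 106°  [△GYK]
3. ∠KSY = 74°  [cyclic GYSK, opposite ∠G+∠S]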